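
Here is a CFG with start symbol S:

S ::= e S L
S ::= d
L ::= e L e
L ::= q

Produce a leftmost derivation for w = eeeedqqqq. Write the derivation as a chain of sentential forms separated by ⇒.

S ⇒ eSL   [S ::= e S L]
eSL ⇒ eeSLL   [S ::= e S L]
eeSLL ⇒ eeeSLLL   [S ::= e S L]
eeeSLLL ⇒ eeeeSLLLL   [S ::= e S L]
eeeeSLLLL ⇒ eeeedLLLL   [S ::= d]
eeeedLLLL ⇒ eeeedqLLL   [L ::= q]
eeeedqLLL ⇒ eeeedqqLL   [L ::= q]
eeeedqqLL ⇒ eeeedqqqL   [L ::= q]
eeeedqqqL ⇒ eeeedqqqq   [L ::= q]

S⇒eSL⇒eeSLL⇒eeeSLLL⇒eeeeSLLLL⇒eeeedLLLL⇒eeeedqLLL⇒eeeedqqLL⇒eeeedqqqL⇒eeeedqqqq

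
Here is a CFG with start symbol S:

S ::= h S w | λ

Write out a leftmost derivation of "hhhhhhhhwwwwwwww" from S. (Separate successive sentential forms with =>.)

S => hSw   [S ::= h S w]
hSw => hhSww   [S ::= h S w]
hhSww => hhhSwww   [S ::= h S w]
hhhSwww => hhhhSwwww   [S ::= h S w]
hhhhSwwww => hhhhhSwwwww   [S ::= h S w]
hhhhhSwwwww => hhhhhhSwwwwww   [S ::= h S w]
hhhhhhSwwwwww => hhhhhhhSwwwwwww   [S ::= h S w]
hhhhhhhSwwwwwww => hhhhhhhhSwwwwwwww   [S ::= h S w]
hhhhhhhhSwwwwwwww => hhhhhhhhwwwwwwww   [S ::= λ]

S => hSw => hhSww => hhhSwww => hhhhSwwww => hhhhhSwwwww => hhhhhhSwwwwww => hhhhhhhSwwwwwww => hhhhhhhhSwwwwwwww => hhhhhhhhwwwwwwww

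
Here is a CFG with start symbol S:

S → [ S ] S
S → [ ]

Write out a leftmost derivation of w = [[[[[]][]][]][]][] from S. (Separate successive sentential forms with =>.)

S => [S]S => [[S]S]S => [[[S]S]S]S => [[[[S]S]S]S]S => [[[[[]]S]S]S]S => [[[[[]][]]S]S]S => [[[[[]][]][]]S]S => [[[[[]][]][]][]]S => [[[[[]][]][]][]][]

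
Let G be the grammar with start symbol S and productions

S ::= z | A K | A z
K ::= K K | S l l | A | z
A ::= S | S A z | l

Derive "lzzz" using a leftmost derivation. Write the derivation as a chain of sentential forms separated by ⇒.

S ⇒ AK   [S ::= A K]
AK ⇒ SK   [A ::= S]
SK ⇒ AKK   [S ::= A K]
AKK ⇒ SKK   [A ::= S]
SKK ⇒ AKKK   [S ::= A K]
AKKK ⇒ lKKK   [A ::= l]
lKKK ⇒ lzKK   [K ::= z]
lzKK ⇒ lzzK   [K ::= z]
lzzK ⇒ lzzz   [K ::= z]

S ⇒ AK ⇒ SK ⇒ AKK ⇒ SKK ⇒ AKKK ⇒ lKKK ⇒ lzKK ⇒ lzzK ⇒ lzzz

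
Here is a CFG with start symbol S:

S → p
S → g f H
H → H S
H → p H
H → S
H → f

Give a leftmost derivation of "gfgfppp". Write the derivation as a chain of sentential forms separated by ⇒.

S ⇒ gfH   [S → g f H]
gfH ⇒ gfS   [H → S]
gfS ⇒ gfgfH   [S → g f H]
gfgfH ⇒ gfgfHS   [H → H S]
gfgfHS ⇒ gfgfpHS   [H → p H]
gfgfpHS ⇒ gfgfpSS   [H → S]
gfgfpSS ⇒ gfgfppS   [S → p]
gfgfppS ⇒ gfgfppp   [S → p]

S ⇒ gfH ⇒ gfS ⇒ gfgfH ⇒ gfgfHS ⇒ gfgfpHS ⇒ gfgfpSS ⇒ gfgfppS ⇒ gfgfppp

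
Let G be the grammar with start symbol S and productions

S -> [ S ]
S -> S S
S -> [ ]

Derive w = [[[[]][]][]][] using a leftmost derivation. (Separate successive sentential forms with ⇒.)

S ⇒ SS ⇒ [S]S ⇒ [SS]S ⇒ [[S]S]S ⇒ [[SS]S]S ⇒ [[[S]S]S]S ⇒ [[[[]]S]S]S ⇒ [[[[]][]]S]S ⇒ [[[[]][]][]]S ⇒ [[[[]][]][]][]

S ⇒ SS   [S -> S S]
SS ⇒ [S]S   [S -> [ S ]]
[S]S ⇒ [SS]S   [S -> S S]
[SS]S ⇒ [[S]S]S   [S -> [ S ]]
[[S]S]S ⇒ [[SS]S]S   [S -> S S]
[[SS]S]S ⇒ [[[S]S]S]S   [S -> [ S ]]
[[[S]S]S]S ⇒ [[[[]]S]S]S   [S -> [ ]]
[[[[]]S]S]S ⇒ [[[[]][]]S]S   [S -> [ ]]
[[[[]][]]S]S ⇒ [[[[]][]][]]S   [S -> [ ]]
[[[[]][]][]]S ⇒ [[[[]][]][]][]   [S -> [ ]]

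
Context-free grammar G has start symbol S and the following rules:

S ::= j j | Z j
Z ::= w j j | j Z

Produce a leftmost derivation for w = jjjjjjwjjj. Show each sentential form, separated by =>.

S=>Zj=>jZj=>jjZj=>jjjZj=>jjjjZj=>jjjjjZj=>jjjjjjZj=>jjjjjjwjjj

S => Zj   [S ::= Z j]
Zj => jZj   [Z ::= j Z]
jZj => jjZj   [Z ::= j Z]
jjZj => jjjZj   [Z ::= j Z]
jjjZj => jjjjZj   [Z ::= j Z]
jjjjZj => jjjjjZj   [Z ::= j Z]
jjjjjZj => jjjjjjZj   [Z ::= j Z]
jjjjjjZj => jjjjjjwjjj   [Z ::= w j j]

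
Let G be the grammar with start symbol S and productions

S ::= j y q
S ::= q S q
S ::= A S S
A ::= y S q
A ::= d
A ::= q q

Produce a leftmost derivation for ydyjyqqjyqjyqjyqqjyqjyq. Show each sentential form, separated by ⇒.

S ⇒ ASS ⇒ ySqSS ⇒ yASSqSS ⇒ ydSSqSS ⇒ ydASSSqSS ⇒ ydySqSSSqSS ⇒ ydyjyqqSSSqSS ⇒ ydyjyqqjyqSSqSS ⇒ ydyjyqqjyqjyqSqSS ⇒ ydyjyqqjyqjyqjyqqSS ⇒ ydyjyqqjyqjyqjyqqjyqS ⇒ ydyjyqqjyqjyqjyqqjyqjyq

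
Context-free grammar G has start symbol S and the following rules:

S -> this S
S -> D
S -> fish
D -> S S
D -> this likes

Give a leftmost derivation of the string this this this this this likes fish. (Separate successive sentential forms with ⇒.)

S ⇒ D ⇒ S S ⇒ this S S ⇒ this this S S ⇒ this this this S S ⇒ this this this this S S ⇒ this this this this D S ⇒ this this this this this likes S ⇒ this this this this this likes fish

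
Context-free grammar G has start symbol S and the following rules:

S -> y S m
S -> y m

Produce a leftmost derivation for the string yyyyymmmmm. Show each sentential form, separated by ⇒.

S ⇒ ySm ⇒ yySmm ⇒ yyySmmm ⇒ yyyySmmmm ⇒ yyyyymmmmm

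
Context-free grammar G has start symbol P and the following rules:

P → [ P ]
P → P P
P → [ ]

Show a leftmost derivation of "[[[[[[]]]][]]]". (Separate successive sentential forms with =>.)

P => [P] => [[P]] => [[PP]] => [[[P]P]] => [[[[P]]P]] => [[[[[P]]]P]] => [[[[[[]]]]P]] => [[[[[[]]]][]]]

P => [P]   [P → [ P ]]
[P] => [[P]]   [P → [ P ]]
[[P]] => [[PP]]   [P → P P]
[[PP]] => [[[P]P]]   [P → [ P ]]
[[[P]P]] => [[[[P]]P]]   [P → [ P ]]
[[[[P]]P]] => [[[[[P]]]P]]   [P → [ P ]]
[[[[[P]]]P]] => [[[[[[]]]]P]]   [P → [ ]]
[[[[[[]]]]P]] => [[[[[[]]]][]]]   [P → [ ]]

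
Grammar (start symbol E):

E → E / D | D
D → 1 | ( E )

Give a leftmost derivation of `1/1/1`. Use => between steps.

E => E/D => E/D/D => D/D/D => 1/D/D => 1/1/D => 1/1/1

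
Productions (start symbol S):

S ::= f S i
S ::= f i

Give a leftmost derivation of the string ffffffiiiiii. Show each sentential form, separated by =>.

S => fSi => ffSii => fffSiii => ffffSiiii => fffffSiiiii => ffffffiiiiii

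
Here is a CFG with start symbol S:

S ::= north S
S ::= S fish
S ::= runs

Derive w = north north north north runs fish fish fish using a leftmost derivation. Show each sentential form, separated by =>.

S => north S => north north S => north north north S => north north north S fish => north north north north S fish => north north north north S fish fish => north north north north S fish fish fish => north north north north runs fish fish fish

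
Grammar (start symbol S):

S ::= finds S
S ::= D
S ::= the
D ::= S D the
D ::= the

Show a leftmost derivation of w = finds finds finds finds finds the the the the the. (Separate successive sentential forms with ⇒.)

S ⇒ finds S ⇒ finds D ⇒ finds S D the ⇒ finds finds S D the ⇒ finds finds finds S D the ⇒ finds finds finds finds S D the ⇒ finds finds finds finds finds S D the ⇒ finds finds finds finds finds D D the ⇒ finds finds finds finds finds the D the ⇒ finds finds finds finds finds the S D the the ⇒ finds finds finds finds finds the the D the the ⇒ finds finds finds finds finds the the the the the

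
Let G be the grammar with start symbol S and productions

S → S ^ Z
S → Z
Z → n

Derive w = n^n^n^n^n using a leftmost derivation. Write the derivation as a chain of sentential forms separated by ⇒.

S ⇒ S^Z ⇒ S^Z^Z ⇒ S^Z^Z^Z ⇒ S^Z^Z^Z^Z ⇒ Z^Z^Z^Z^Z ⇒ n^Z^Z^Z^Z ⇒ n^n^Z^Z^Z ⇒ n^n^n^Z^Z ⇒ n^n^n^n^Z ⇒ n^n^n^n^n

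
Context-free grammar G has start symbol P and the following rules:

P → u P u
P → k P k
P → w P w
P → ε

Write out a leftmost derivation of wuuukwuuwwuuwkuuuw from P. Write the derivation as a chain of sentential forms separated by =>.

P=>wPw=>wuPuw=>wuuPuuw=>wuuuPuuuw=>wuuukPkuuuw=>wuuukwPwkuuuw=>wuuukwuPuwkuuuw=>wuuukwuuPuuwkuuuw=>wuuukwuuwPwuuwkuuuw=>wuuukwuuwwuuwkuuuw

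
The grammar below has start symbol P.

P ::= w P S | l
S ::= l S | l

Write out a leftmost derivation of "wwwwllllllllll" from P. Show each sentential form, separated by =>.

P => wPS   [P ::= w P S]
wPS => wwPSS   [P ::= w P S]
wwPSS => wwwPSSS   [P ::= w P S]
wwwPSSS => wwwwPSSSS   [P ::= w P S]
wwwwPSSSS => wwwwlSSSS   [P ::= l]
wwwwlSSSS => wwwwllSSSS   [S ::= l S]
wwwwllSSSS => wwwwlllSSSS   [S ::= l S]
wwwwlllSSSS => wwwwllllSSSS   [S ::= l S]
wwwwllllSSSS => wwwwlllllSSSS   [S ::= l S]
wwwwlllllSSSS => wwwwllllllSSS   [S ::= l]
wwwwllllllSSS => wwwwlllllllSSS   [S ::= l S]
wwwwlllllllSSS => wwwwllllllllSS   [S ::= l]
wwwwllllllllSS => wwwwlllllllllS   [S ::= l]
wwwwlllllllllS => wwwwllllllllll   [S ::= l]

P => wPS => wwPSS => wwwPSSS => wwwwPSSSS => wwwwlSSSS => wwwwllSSSS => wwwwlllSSSS => wwwwllllSSSS => wwwwlllllSSSS => wwwwllllllSSS => wwwwlllllllSSS => wwwwllllllllSS => wwwwlllllllllS => wwwwllllllllll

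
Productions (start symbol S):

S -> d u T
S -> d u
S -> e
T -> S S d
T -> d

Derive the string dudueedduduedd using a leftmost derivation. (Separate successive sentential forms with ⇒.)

S ⇒ duT ⇒ duSSd ⇒ duduTSd ⇒ duduSSdSd ⇒ dudueSdSd ⇒ dudueedSd ⇒ dudueedduTd ⇒ dudueedduSSdd ⇒ dudueedduduSdd ⇒ dudueedduduedd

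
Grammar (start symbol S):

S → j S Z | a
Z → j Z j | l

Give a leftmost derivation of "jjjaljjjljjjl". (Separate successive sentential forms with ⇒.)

S ⇒ jSZ ⇒ jjSZZ ⇒ jjjSZZZ ⇒ jjjaZZZ ⇒ jjjalZZ ⇒ jjjaljZjZ ⇒ jjjaljjZjjZ ⇒ jjjaljjjZjjjZ ⇒ jjjaljjjljjjZ ⇒ jjjaljjjljjjl

S ⇒ jSZ   [S → j S Z]
jSZ ⇒ jjSZZ   [S → j S Z]
jjSZZ ⇒ jjjSZZZ   [S → j S Z]
jjjSZZZ ⇒ jjjaZZZ   [S → a]
jjjaZZZ ⇒ jjjalZZ   [Z → l]
jjjalZZ ⇒ jjjaljZjZ   [Z → j Z j]
jjjaljZjZ ⇒ jjjaljjZjjZ   [Z → j Z j]
jjjaljjZjjZ ⇒ jjjaljjjZjjjZ   [Z → j Z j]
jjjaljjjZjjjZ ⇒ jjjaljjjljjjZ   [Z → l]
jjjaljjjljjjZ ⇒ jjjaljjjljjjl   [Z → l]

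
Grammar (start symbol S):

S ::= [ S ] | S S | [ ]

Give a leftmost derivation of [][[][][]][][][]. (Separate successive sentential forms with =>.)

S => SS   [S ::= S S]
SS => SSS   [S ::= S S]
SSS => SSSS   [S ::= S S]
SSSS => SSSSS   [S ::= S S]
SSSSS => []SSSS   [S ::= [ ]]
[]SSSS => [][S]SSS   [S ::= [ S ]]
[][S]SSS => [][SS]SSS   [S ::= S S]
[][SS]SSS => [][SSS]SSS   [S ::= S S]
[][SSS]SSS => [][[]SS]SSS   [S ::= [ ]]
[][[]SS]SSS => [][[][]S]SSS   [S ::= [ ]]
[][[][]S]SSS => [][[][][]]SSS   [S ::= [ ]]
[][[][][]]SSS => [][[][][]][]SS   [S ::= [ ]]
[][[][][]][]SS => [][[][][]][][]S   [S ::= [ ]]
[][[][][]][][]S => [][[][][]][][][]   [S ::= [ ]]

S=>SS=>SSS=>SSSS=>SSSSS=>[]SSSS=>[][S]SSS=>[][SS]SSS=>[][SSS]SSS=>[][[]SS]SSS=>[][[][]S]SSS=>[][[][][]]SSS=>[][[][][]][]SS=>[][[][][]][][]S=>[][[][][]][][][]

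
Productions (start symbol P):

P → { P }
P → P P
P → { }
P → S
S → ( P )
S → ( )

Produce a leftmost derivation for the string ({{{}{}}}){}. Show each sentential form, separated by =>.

P => PP   [P → P P]
PP => SP   [P → S]
SP => (P)P   [S → ( P )]
(P)P => ({P})P   [P → { P }]
({P})P => ({{P}})P   [P → { P }]
({{P}})P => ({{PP}})P   [P → P P]
({{PP}})P => ({{{}P}})P   [P → { }]
({{{}P}})P => ({{{}{}}})P   [P → { }]
({{{}{}}})P => ({{{}{}}}){}   [P → { }]

P => PP => SP => (P)P => ({P})P => ({{P}})P => ({{PP}})P => ({{{}P}})P => ({{{}{}}})P => ({{{}{}}}){}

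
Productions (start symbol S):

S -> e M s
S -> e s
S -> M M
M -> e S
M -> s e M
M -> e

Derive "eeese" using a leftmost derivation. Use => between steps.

S => MM   [S -> M M]
MM => eSM   [M -> e S]
eSM => eeMsM   [S -> e M s]
eeMsM => eeesM   [M -> e]
eeesM => eeese   [M -> e]

S => MM => eSM => eeMsM => eeesM => eeese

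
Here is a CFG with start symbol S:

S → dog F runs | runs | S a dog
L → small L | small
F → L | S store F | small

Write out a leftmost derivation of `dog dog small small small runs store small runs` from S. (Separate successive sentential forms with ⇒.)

S ⇒ dog F runs ⇒ dog S store F runs ⇒ dog dog F runs store F runs ⇒ dog dog L runs store F runs ⇒ dog dog small L runs store F runs ⇒ dog dog small small L runs store F runs ⇒ dog dog small small small runs store F runs ⇒ dog dog small small small runs store small runs

S ⇒ dog F runs   [S → dog F runs]
dog F runs ⇒ dog S store F runs   [F → S store F]
dog S store F runs ⇒ dog dog F runs store F runs   [S → dog F runs]
dog dog F runs store F runs ⇒ dog dog L runs store F runs   [F → L]
dog dog L runs store F runs ⇒ dog dog small L runs store F runs   [L → small L]
dog dog small L runs store F runs ⇒ dog dog small small L runs store F runs   [L → small L]
dog dog small small L runs store F runs ⇒ dog dog small small small runs store F runs   [L → small]
dog dog small small small runs store F runs ⇒ dog dog small small small runs store small runs   [F → small]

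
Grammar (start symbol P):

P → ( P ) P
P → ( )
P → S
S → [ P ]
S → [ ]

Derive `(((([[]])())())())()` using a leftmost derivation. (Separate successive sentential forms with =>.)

P => (P)P   [P → ( P ) P]
(P)P => ((P)P)P   [P → ( P ) P]
((P)P)P => (((P)P)P)P   [P → ( P ) P]
(((P)P)P)P => ((((P)P)P)P)P   [P → ( P ) P]
((((P)P)P)P)P => ((((S)P)P)P)P   [P → S]
((((S)P)P)P)P => (((([P])P)P)P)P   [S → [ P ]]
(((([P])P)P)P)P => (((([S])P)P)P)P   [P → S]
(((([S])P)P)P)P => (((([[]])P)P)P)P   [S → [ ]]
(((([[]])P)P)P)P => (((([[]])())P)P)P   [P → ( )]
(((([[]])())P)P)P => (((([[]])())())P)P   [P → ( )]
(((([[]])())())P)P => (((([[]])())())())P   [P → ( )]
(((([[]])())())())P => (((([[]])())())())()   [P → ( )]

P => (P)P => ((P)P)P => (((P)P)P)P => ((((P)P)P)P)P => ((((S)P)P)P)P => (((([P])P)P)P)P => (((([S])P)P)P)P => (((([[]])P)P)P)P => (((([[]])())P)P)P => (((([[]])())())P)P => (((([[]])())())())P => (((([[]])())())())()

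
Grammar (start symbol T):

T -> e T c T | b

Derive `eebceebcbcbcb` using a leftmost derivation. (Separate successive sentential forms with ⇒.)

T ⇒ eTcT ⇒ eeTcTcT ⇒ eebcTcT ⇒ eebceTcTcT ⇒ eebceeTcTcTcT ⇒ eebceebcTcTcT ⇒ eebceebcbcTcT ⇒ eebceebcbcbcT ⇒ eebceebcbcbcb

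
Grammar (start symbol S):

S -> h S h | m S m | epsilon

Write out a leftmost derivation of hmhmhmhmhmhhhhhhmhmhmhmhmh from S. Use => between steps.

S => hSh   [S -> h S h]
hSh => hmSmh   [S -> m S m]
hmSmh => hmhShmh   [S -> h S h]
hmhShmh => hmhmSmhmh   [S -> m S m]
hmhmSmhmh => hmhmhShmhmh   [S -> h S h]
hmhmhShmhmh => hmhmhmSmhmhmh   [S -> m S m]
hmhmhmSmhmhmh => hmhmhmhShmhmhmh   [S -> h S h]
hmhmhmhShmhmhmh => hmhmhmhmSmhmhmhmh   [S -> m S m]
hmhmhmhmSmhmhmhmh => hmhmhmhmhShmhmhmhmh   [S -> h S h]
hmhmhmhmhShmhmhmhmh => hmhmhmhmhmSmhmhmhmhmh   [S -> m S m]
hmhmhmhmhmSmhmhmhmhmh => hmhmhmhmhmhShmhmhmhmhmh   [S -> h S h]
hmhmhmhmhmhShmhmhmhmhmh => hmhmhmhmhmhhShhmhmhmhmhmh   [S -> h S h]
hmhmhmhmhmhhShhmhmhmhmhmh => hmhmhmhmhmhhhShhhmhmhmhmhmh   [S -> h S h]
hmhmhmhmhmhhhShhhmhmhmhmhmh => hmhmhmhmhmhhhhhhmhmhmhmhmh   [S -> epsilon]

S=>hSh=>hmSmh=>hmhShmh=>hmhmSmhmh=>hmhmhShmhmh=>hmhmhmSmhmhmh=>hmhmhmhShmhmhmh=>hmhmhmhmSmhmhmhmh=>hmhmhmhmhShmhmhmhmh=>hmhmhmhmhmSmhmhmhmhmh=>hmhmhmhmhmhShmhmhmhmhmh=>hmhmhmhmhmhhShhmhmhmhmhmh=>hmhmhmhmhmhhhShhhmhmhmhmhmh=>hmhmhmhmhmhhhhhhmhmhmhmhmh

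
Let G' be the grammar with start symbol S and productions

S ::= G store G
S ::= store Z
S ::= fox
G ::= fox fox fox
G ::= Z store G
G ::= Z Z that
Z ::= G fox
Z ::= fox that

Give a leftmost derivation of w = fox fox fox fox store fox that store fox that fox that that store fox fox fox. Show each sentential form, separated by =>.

S => G store G => Z store G store G => G fox store G store G => fox fox fox fox store G store G => fox fox fox fox store Z store G store G => fox fox fox fox store fox that store G store G => fox fox fox fox store fox that store Z Z that store G => fox fox fox fox store fox that store fox that Z that store G => fox fox fox fox store fox that store fox that fox that that store G => fox fox fox fox store fox that store fox that fox that that store fox fox fox

S => G store G   [S ::= G store G]
G store G => Z store G store G   [G ::= Z store G]
Z store G store G => G fox store G store G   [Z ::= G fox]
G fox store G store G => fox fox fox fox store G store G   [G ::= fox fox fox]
fox fox fox fox store G store G => fox fox fox fox store Z store G store G   [G ::= Z store G]
fox fox fox fox store Z store G store G => fox fox fox fox store fox that store G store G   [Z ::= fox that]
fox fox fox fox store fox that store G store G => fox fox fox fox store fox that store Z Z that store G   [G ::= Z Z that]
fox fox fox fox store fox that store Z Z that store G => fox fox fox fox store fox that store fox that Z that store G   [Z ::= fox that]
fox fox fox fox store fox that store fox that Z that store G => fox fox fox fox store fox that store fox that fox that that store G   [Z ::= fox that]
fox fox fox fox store fox that store fox that fox that that store G => fox fox fox fox store fox that store fox that fox that that store fox fox fox   [G ::= fox fox fox]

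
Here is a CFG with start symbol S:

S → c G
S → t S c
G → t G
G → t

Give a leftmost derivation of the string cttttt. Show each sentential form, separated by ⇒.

S ⇒ cG ⇒ ctG ⇒ cttG ⇒ ctttG ⇒ cttttG ⇒ cttttt

S ⇒ cG   [S → c G]
cG ⇒ ctG   [G → t G]
ctG ⇒ cttG   [G → t G]
cttG ⇒ ctttG   [G → t G]
ctttG ⇒ cttttG   [G → t G]
cttttG ⇒ cttttt   [G → t]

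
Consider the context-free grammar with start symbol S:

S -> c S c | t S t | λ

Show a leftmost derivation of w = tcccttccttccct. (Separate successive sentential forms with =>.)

S => tSt => tcSct => tccScct => tcccSccct => tccctStccct => tcccttSttccct => tcccttcScttccct => tcccttccttccct

S => tSt   [S -> t S t]
tSt => tcSct   [S -> c S c]
tcSct => tccScct   [S -> c S c]
tccScct => tcccSccct   [S -> c S c]
tcccSccct => tccctStccct   [S -> t S t]
tccctStccct => tcccttSttccct   [S -> t S t]
tcccttSttccct => tcccttcScttccct   [S -> c S c]
tcccttcScttccct => tcccttccttccct   [S -> λ]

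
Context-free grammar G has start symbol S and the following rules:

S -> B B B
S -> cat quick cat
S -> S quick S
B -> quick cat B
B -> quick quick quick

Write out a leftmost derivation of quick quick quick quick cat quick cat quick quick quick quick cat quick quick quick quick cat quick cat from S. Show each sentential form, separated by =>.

S => S quick S => B B B quick S => quick quick quick B B quick S => quick quick quick quick cat B B quick S => quick quick quick quick cat quick cat B B quick S => quick quick quick quick cat quick cat quick quick quick B quick S => quick quick quick quick cat quick cat quick quick quick quick cat B quick S => quick quick quick quick cat quick cat quick quick quick quick cat quick quick quick quick S => quick quick quick quick cat quick cat quick quick quick quick cat quick quick quick quick cat quick cat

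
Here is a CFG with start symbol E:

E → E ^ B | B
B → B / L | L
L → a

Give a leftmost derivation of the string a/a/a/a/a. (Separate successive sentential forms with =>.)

E => B   [E → B]
B => B/L   [B → B / L]
B/L => B/L/L   [B → B / L]
B/L/L => B/L/L/L   [B → B / L]
B/L/L/L => B/L/L/L/L   [B → B / L]
B/L/L/L/L => L/L/L/L/L   [B → L]
L/L/L/L/L => a/L/L/L/L   [L → a]
a/L/L/L/L => a/a/L/L/L   [L → a]
a/a/L/L/L => a/a/a/L/L   [L → a]
a/a/a/L/L => a/a/a/a/L   [L → a]
a/a/a/a/L => a/a/a/a/a   [L → a]

E => B => B/L => B/L/L => B/L/L/L => B/L/L/L/L => L/L/L/L/L => a/L/L/L/L => a/a/L/L/L => a/a/a/L/L => a/a/a/a/L => a/a/a/a/a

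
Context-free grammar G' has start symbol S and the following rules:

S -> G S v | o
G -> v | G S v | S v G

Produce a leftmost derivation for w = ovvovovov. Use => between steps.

S=>GSv=>GSvSv=>GSvSvSv=>SvGSvSvSv=>ovGSvSvSv=>ovvSvSvSv=>ovvovSvSv=>ovvovovSv=>ovvovovov

S => GSv   [S -> G S v]
GSv => GSvSv   [G -> G S v]
GSvSv => GSvSvSv   [G -> G S v]
GSvSvSv => SvGSvSvSv   [G -> S v G]
SvGSvSvSv => ovGSvSvSv   [S -> o]
ovGSvSvSv => ovvSvSvSv   [G -> v]
ovvSvSvSv => ovvovSvSv   [S -> o]
ovvovSvSv => ovvovovSv   [S -> o]
ovvovovSv => ovvovovov   [S -> o]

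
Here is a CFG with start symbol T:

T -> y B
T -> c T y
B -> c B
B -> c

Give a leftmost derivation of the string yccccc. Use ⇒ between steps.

T ⇒ yB   [T -> y B]
yB ⇒ ycB   [B -> c B]
ycB ⇒ yccB   [B -> c B]
yccB ⇒ ycccB   [B -> c B]
ycccB ⇒ yccccB   [B -> c B]
yccccB ⇒ yccccc   [B -> c]

T⇒yB⇒ycB⇒yccB⇒ycccB⇒yccccB⇒yccccc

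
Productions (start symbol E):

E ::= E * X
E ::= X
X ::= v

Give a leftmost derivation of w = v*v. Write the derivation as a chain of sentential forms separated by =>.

E => E*X   [E ::= E * X]
E*X => X*X   [E ::= X]
X*X => v*X   [X ::= v]
v*X => v*v   [X ::= v]

E=>E*X=>X*X=>v*X=>v*v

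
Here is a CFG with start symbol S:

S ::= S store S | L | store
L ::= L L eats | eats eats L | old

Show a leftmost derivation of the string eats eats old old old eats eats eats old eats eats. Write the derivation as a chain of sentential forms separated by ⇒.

S ⇒ L ⇒ eats eats L ⇒ eats eats L L eats ⇒ eats eats old L eats ⇒ eats eats old L L eats eats ⇒ eats eats old L L eats L eats eats ⇒ eats eats old old L eats L eats eats ⇒ eats eats old old old eats L eats eats ⇒ eats eats old old old eats eats eats L eats eats ⇒ eats eats old old old eats eats eats old eats eats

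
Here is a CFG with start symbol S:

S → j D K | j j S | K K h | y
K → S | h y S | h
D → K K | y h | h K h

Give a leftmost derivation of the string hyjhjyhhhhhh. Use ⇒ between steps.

S ⇒ KKh   [S → K K h]
KKh ⇒ hySKh   [K → h y S]
hySKh ⇒ hyjDKKh   [S → j D K]
hyjDKKh ⇒ hyjhKhKKh   [D → h K h]
hyjhKhKKh ⇒ hyjhShKKh   [K → S]
hyjhShKKh ⇒ hyjhjDKhKKh   [S → j D K]
hyjhjDKhKKh ⇒ hyjhjyhKhKKh   [D → y h]
hyjhjyhKhKKh ⇒ hyjhjyhhhKKh   [K → h]
hyjhjyhhhKKh ⇒ hyjhjyhhhhKh   [K → h]
hyjhjyhhhhKh ⇒ hyjhjyhhhhhh   [K → h]

S⇒KKh⇒hySKh⇒hyjDKKh⇒hyjhKhKKh⇒hyjhShKKh⇒hyjhjDKhKKh⇒hyjhjyhKhKKh⇒hyjhjyhhhKKh⇒hyjhjyhhhhKh⇒hyjhjyhhhhhh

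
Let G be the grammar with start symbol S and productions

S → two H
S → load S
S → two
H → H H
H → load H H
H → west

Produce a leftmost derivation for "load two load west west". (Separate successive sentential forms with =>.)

S => load S => load two H => load two load H H => load two load west H => load two load west west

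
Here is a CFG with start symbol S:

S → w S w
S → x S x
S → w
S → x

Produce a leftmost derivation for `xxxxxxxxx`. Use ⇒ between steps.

S ⇒ xSx ⇒ xxSxx ⇒ xxxSxxx ⇒ xxxxSxxxx ⇒ xxxxxxxxx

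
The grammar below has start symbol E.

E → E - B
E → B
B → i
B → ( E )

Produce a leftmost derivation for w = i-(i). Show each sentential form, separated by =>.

E=>E-B=>B-B=>i-B=>i-(E)=>i-(B)=>i-(i)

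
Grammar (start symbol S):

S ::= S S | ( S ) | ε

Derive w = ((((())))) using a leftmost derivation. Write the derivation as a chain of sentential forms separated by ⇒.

S ⇒ SS ⇒ (S)S ⇒ ((S))S ⇒ (((S)))S ⇒ (((SS)))S ⇒ ((((S)S)))S ⇒ ((((SS)S)))S ⇒ (((((S)S)S)))S ⇒ ((((()S)S)))S ⇒ ((((())S)))S ⇒ ((((()))))S ⇒ ((((()))))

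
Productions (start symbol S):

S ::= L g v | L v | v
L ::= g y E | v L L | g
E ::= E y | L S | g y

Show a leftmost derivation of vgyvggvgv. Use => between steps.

S => Lv   [S ::= L v]
Lv => vLLv   [L ::= v L L]
vLLv => vgyELv   [L ::= g y E]
vgyELv => vgyLSLv   [E ::= L S]
vgyLSLv => vgyvLLSLv   [L ::= v L L]
vgyvLLSLv => vgyvgLSLv   [L ::= g]
vgyvgLSLv => vgyvggSLv   [L ::= g]
vgyvggSLv => vgyvggvLv   [S ::= v]
vgyvggvLv => vgyvggvgv   [L ::= g]

S => Lv => vLLv => vgyELv => vgyLSLv => vgyvLLSLv => vgyvgLSLv => vgyvggSLv => vgyvggvLv => vgyvggvgv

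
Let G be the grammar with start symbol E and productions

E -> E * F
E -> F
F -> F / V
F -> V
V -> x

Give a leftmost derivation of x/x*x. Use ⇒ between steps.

E⇒E*F⇒F*F⇒F/V*F⇒V/V*F⇒x/V*F⇒x/x*F⇒x/x*V⇒x/x*x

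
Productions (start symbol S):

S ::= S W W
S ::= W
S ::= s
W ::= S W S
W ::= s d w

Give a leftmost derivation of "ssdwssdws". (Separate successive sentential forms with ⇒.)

S ⇒ W ⇒ SWS ⇒ WWS ⇒ SWSWS ⇒ sWSWS ⇒ ssdwSWS ⇒ ssdwsWS ⇒ ssdwssdwS ⇒ ssdwssdws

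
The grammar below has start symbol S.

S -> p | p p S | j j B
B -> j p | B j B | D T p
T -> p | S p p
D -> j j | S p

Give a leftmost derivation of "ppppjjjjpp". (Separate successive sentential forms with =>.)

S=>ppS=>ppppS=>ppppjjB=>ppppjjDTp=>ppppjjjjTp=>ppppjjjjpp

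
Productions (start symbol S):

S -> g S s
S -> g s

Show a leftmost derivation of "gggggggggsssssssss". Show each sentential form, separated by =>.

S => gSs   [S -> g S s]
gSs => ggSss   [S -> g S s]
ggSss => gggSsss   [S -> g S s]
gggSsss => ggggSssss   [S -> g S s]
ggggSssss => gggggSsssss   [S -> g S s]
gggggSsssss => ggggggSssssss   [S -> g S s]
ggggggSssssss => gggggggSsssssss   [S -> g S s]
gggggggSsssssss => ggggggggSssssssss   [S -> g S s]
ggggggggSssssssss => gggggggggsssssssss   [S -> g s]

S => gSs => ggSss => gggSsss => ggggSssss => gggggSsssss => ggggggSssssss => gggggggSsssssss => ggggggggSssssssss => gggggggggsssssssss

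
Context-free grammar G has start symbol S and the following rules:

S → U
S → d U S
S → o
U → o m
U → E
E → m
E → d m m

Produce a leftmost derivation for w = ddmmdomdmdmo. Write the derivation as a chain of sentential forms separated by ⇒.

S ⇒ dUS   [S → d U S]
dUS ⇒ dES   [U → E]
dES ⇒ ddmmS   [E → d m m]
ddmmS ⇒ ddmmdUS   [S → d U S]
ddmmdUS ⇒ ddmmdomS   [U → o m]
ddmmdomS ⇒ ddmmdomdUS   [S → d U S]
ddmmdomdUS ⇒ ddmmdomdES   [U → E]
ddmmdomdES ⇒ ddmmdomdmS   [E → m]
ddmmdomdmS ⇒ ddmmdomdmdUS   [S → d U S]
ddmmdomdmdUS ⇒ ddmmdomdmdES   [U → E]
ddmmdomdmdES ⇒ ddmmdomdmdmS   [E → m]
ddmmdomdmdmS ⇒ ddmmdomdmdmo   [S → o]

S⇒dUS⇒dES⇒ddmmS⇒ddmmdUS⇒ddmmdomS⇒ddmmdomdUS⇒ddmmdomdES⇒ddmmdomdmS⇒ddmmdomdmdUS⇒ddmmdomdmdES⇒ddmmdomdmdmS⇒ddmmdomdmdmo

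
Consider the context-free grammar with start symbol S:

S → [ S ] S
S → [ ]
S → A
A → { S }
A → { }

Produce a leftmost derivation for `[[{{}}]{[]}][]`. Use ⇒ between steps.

S ⇒ [S]S ⇒ [[S]S]S ⇒ [[A]S]S ⇒ [[{S}]S]S ⇒ [[{A}]S]S ⇒ [[{{}}]S]S ⇒ [[{{}}]A]S ⇒ [[{{}}]{S}]S ⇒ [[{{}}]{[]}]S ⇒ [[{{}}]{[]}][]

S ⇒ [S]S   [S → [ S ] S]
[S]S ⇒ [[S]S]S   [S → [ S ] S]
[[S]S]S ⇒ [[A]S]S   [S → A]
[[A]S]S ⇒ [[{S}]S]S   [A → { S }]
[[{S}]S]S ⇒ [[{A}]S]S   [S → A]
[[{A}]S]S ⇒ [[{{}}]S]S   [A → { }]
[[{{}}]S]S ⇒ [[{{}}]A]S   [S → A]
[[{{}}]A]S ⇒ [[{{}}]{S}]S   [A → { S }]
[[{{}}]{S}]S ⇒ [[{{}}]{[]}]S   [S → [ ]]
[[{{}}]{[]}]S ⇒ [[{{}}]{[]}][]   [S → [ ]]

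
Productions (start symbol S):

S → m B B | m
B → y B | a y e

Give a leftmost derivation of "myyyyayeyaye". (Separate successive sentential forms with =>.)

S => mBB => myBB => myyBB => myyyBB => myyyyBB => myyyyayeB => myyyyayeyB => myyyyayeyaye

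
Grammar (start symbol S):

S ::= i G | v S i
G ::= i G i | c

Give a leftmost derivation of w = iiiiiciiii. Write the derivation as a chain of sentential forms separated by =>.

S => iG => iiGi => iiiGii => iiiiGiii => iiiiiGiiii => iiiiiciiii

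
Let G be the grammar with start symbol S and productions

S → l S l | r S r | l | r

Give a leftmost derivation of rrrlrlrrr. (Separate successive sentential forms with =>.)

S => rSr   [S → r S r]
rSr => rrSrr   [S → r S r]
rrSrr => rrrSrrr   [S → r S r]
rrrSrrr => rrrlSlrrr   [S → l S l]
rrrlSlrrr => rrrlrlrrr   [S → r]

S=>rSr=>rrSrr=>rrrSrrr=>rrrlSlrrr=>rrrlrlrrr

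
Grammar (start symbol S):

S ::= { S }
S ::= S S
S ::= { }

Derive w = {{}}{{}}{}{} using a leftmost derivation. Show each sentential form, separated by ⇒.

S ⇒ SS   [S ::= S S]
SS ⇒ SSS   [S ::= S S]
SSS ⇒ {S}SS   [S ::= { S }]
{S}SS ⇒ {{}}SS   [S ::= { }]
{{}}SS ⇒ {{}}SSS   [S ::= S S]
{{}}SSS ⇒ {{}}{S}SS   [S ::= { S }]
{{}}{S}SS ⇒ {{}}{{}}SS   [S ::= { }]
{{}}{{}}SS ⇒ {{}}{{}}{}S   [S ::= { }]
{{}}{{}}{}S ⇒ {{}}{{}}{}{}   [S ::= { }]

S⇒SS⇒SSS⇒{S}SS⇒{{}}SS⇒{{}}SSS⇒{{}}{S}SS⇒{{}}{{}}SS⇒{{}}{{}}{}S⇒{{}}{{}}{}{}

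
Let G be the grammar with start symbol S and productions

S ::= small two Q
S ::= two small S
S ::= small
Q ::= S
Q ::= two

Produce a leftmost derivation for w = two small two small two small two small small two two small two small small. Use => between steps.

S => two small S => two small two small S => two small two small two small S => two small two small two small two small S => two small two small two small two small small two Q => two small two small two small two small small two S => two small two small two small two small small two two small S => two small two small two small two small small two two small two small S => two small two small two small two small small two two small two small small

S => two small S   [S ::= two small S]
two small S => two small two small S   [S ::= two small S]
two small two small S => two small two small two small S   [S ::= two small S]
two small two small two small S => two small two small two small two small S   [S ::= two small S]
two small two small two small two small S => two small two small two small two small small two Q   [S ::= small two Q]
two small two small two small two small small two Q => two small two small two small two small small two S   [Q ::= S]
two small two small two small two small small two S => two small two small two small two small small two two small S   [S ::= two small S]
two small two small two small two small small two two small S => two small two small two small two small small two two small two small S   [S ::= two small S]
two small two small two small two small small two two small two small S => two small two small two small two small small two two small two small small   [S ::= small]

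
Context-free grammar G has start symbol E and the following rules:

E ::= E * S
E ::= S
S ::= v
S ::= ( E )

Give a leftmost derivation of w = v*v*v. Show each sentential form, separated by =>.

E => E*S => E*S*S => S*S*S => v*S*S => v*v*S => v*v*v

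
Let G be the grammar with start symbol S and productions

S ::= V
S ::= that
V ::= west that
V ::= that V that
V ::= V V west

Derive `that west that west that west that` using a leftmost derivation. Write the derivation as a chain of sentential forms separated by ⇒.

S ⇒ V   [S ::= V]
V ⇒ that V that   [V ::= that V that]
that V that ⇒ that V V west that   [V ::= V V west]
that V V west that ⇒ that west that V west that   [V ::= west that]
that west that V west that ⇒ that west that west that west that   [V ::= west that]

S ⇒ V ⇒ that V that ⇒ that V V west that ⇒ that west that V west that ⇒ that west that west that west that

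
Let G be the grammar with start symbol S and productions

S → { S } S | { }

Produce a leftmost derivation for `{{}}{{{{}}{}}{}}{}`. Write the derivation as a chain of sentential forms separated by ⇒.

S ⇒ {S}S ⇒ {{}}S ⇒ {{}}{S}S ⇒ {{}}{{S}S}S ⇒ {{}}{{{S}S}S}S ⇒ {{}}{{{{}}S}S}S ⇒ {{}}{{{{}}{}}S}S ⇒ {{}}{{{{}}{}}{}}S ⇒ {{}}{{{{}}{}}{}}{}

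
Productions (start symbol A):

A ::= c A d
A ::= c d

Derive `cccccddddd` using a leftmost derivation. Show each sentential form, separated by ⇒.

A ⇒ cAd ⇒ ccAdd ⇒ cccAddd ⇒ ccccAdddd ⇒ cccccddddd

A ⇒ cAd   [A ::= c A d]
cAd ⇒ ccAdd   [A ::= c A d]
ccAdd ⇒ cccAddd   [A ::= c A d]
cccAddd ⇒ ccccAdddd   [A ::= c A d]
ccccAdddd ⇒ cccccddddd   [A ::= c d]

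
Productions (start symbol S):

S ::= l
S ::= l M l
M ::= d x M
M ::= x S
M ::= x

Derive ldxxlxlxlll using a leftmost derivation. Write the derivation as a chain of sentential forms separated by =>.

S => lMl   [S ::= l M l]
lMl => ldxMl   [M ::= d x M]
ldxMl => ldxxSl   [M ::= x S]
ldxxSl => ldxxlMll   [S ::= l M l]
ldxxlMll => ldxxlxSll   [M ::= x S]
ldxxlxSll => ldxxlxlMlll   [S ::= l M l]
ldxxlxlMlll => ldxxlxlxlll   [M ::= x]

S => lMl => ldxMl => ldxxSl => ldxxlMll => ldxxlxSll => ldxxlxlMlll => ldxxlxlxlll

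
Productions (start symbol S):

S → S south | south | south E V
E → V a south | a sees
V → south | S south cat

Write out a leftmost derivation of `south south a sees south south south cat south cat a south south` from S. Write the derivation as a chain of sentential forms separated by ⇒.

S ⇒ south E V   [S → south E V]
south E V ⇒ south V a south V   [E → V a south]
south V a south V ⇒ south S south cat a south V   [V → S south cat]
south S south cat a south V ⇒ south south E V south cat a south V   [S → south E V]
south south E V south cat a south V ⇒ south south a sees V south cat a south V   [E → a sees]
south south a sees V south cat a south V ⇒ south south a sees S south cat south cat a south V   [V → S south cat]
south south a sees S south cat south cat a south V ⇒ south south a sees S south south cat south cat a south V   [S → S south]
south south a sees S south south cat south cat a south V ⇒ south south a sees south south south cat south cat a south V   [S → south]
south south a sees south south south cat south cat a south V ⇒ south south a sees south south south cat south cat a south south   [V → south]

S ⇒ south E V ⇒ south V a south V ⇒ south S south cat a south V ⇒ south south E V south cat a south V ⇒ south south a sees V south cat a south V ⇒ south south a sees S south cat south cat a south V ⇒ south south a sees S south south cat south cat a south V ⇒ south south a sees south south south cat south cat a south V ⇒ south south a sees south south south cat south cat a south south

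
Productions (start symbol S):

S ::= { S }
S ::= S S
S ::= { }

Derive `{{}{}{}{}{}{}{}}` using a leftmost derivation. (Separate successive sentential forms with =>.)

S=>{S}=>{SS}=>{SSS}=>{SSSS}=>{SSSSS}=>{{}SSSS}=>{{}SSSSS}=>{{}{}SSSS}=>{{}{}SSSSS}=>{{}{}{}SSSS}=>{{}{}{}{}SSS}=>{{}{}{}{}{}SS}=>{{}{}{}{}{}{}S}=>{{}{}{}{}{}{}{}}

S => {S}   [S ::= { S }]
{S} => {SS}   [S ::= S S]
{SS} => {SSS}   [S ::= S S]
{SSS} => {SSSS}   [S ::= S S]
{SSSS} => {SSSSS}   [S ::= S S]
{SSSSS} => {{}SSSS}   [S ::= { }]
{{}SSSS} => {{}SSSSS}   [S ::= S S]
{{}SSSSS} => {{}{}SSSS}   [S ::= { }]
{{}{}SSSS} => {{}{}SSSSS}   [S ::= S S]
{{}{}SSSSS} => {{}{}{}SSSS}   [S ::= { }]
{{}{}{}SSSS} => {{}{}{}{}SSS}   [S ::= { }]
{{}{}{}{}SSS} => {{}{}{}{}{}SS}   [S ::= { }]
{{}{}{}{}{}SS} => {{}{}{}{}{}{}S}   [S ::= { }]
{{}{}{}{}{}{}S} => {{}{}{}{}{}{}{}}   [S ::= { }]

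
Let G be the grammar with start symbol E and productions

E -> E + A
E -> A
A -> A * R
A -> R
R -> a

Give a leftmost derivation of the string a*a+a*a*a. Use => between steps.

E => E+A => A+A => A*R+A => R*R+A => a*R+A => a*a+A => a*a+A*R => a*a+A*R*R => a*a+R*R*R => a*a+a*R*R => a*a+a*a*R => a*a+a*a*a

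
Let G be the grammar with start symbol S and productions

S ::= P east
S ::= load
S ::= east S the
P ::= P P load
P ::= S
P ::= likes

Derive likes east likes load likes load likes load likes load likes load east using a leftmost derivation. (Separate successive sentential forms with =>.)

S => P east => P P load east => P P load P load east => P P load P load P load east => P P load P load P load P load east => P P load P load P load P load P load east => S P load P load P load P load P load east => P east P load P load P load P load P load east => likes east P load P load P load P load P load east => likes east likes load P load P load P load P load east => likes east likes load likes load P load P load P load east => likes east likes load likes load likes load P load P load east => likes east likes load likes load likes load likes load P load east => likes east likes load likes load likes load likes load likes load east

S => P east   [S ::= P east]
P east => P P load east   [P ::= P P load]
P P load east => P P load P load east   [P ::= P P load]
P P load P load east => P P load P load P load east   [P ::= P P load]
P P load P load P load east => P P load P load P load P load east   [P ::= P P load]
P P load P load P load P load east => P P load P load P load P load P load east   [P ::= P P load]
P P load P load P load P load P load east => S P load P load P load P load P load east   [P ::= S]
S P load P load P load P load P load east => P east P load P load P load P load P load east   [S ::= P east]
P east P load P load P load P load P load east => likes east P load P load P load P load P load east   [P ::= likes]
likes east P load P load P load P load P load east => likes east likes load P load P load P load P load east   [P ::= likes]
likes east likes load P load P load P load P load east => likes east likes load likes load P load P load P load east   [P ::= likes]
likes east likes load likes load P load P load P load east => likes east likes load likes load likes load P load P load east   [P ::= likes]
likes east likes load likes load likes load P load P load east => likes east likes load likes load likes load likes load P load east   [P ::= likes]
likes east likes load likes load likes load likes load P load east => likes east likes load likes load likes load likes load likes load east   [P ::= likes]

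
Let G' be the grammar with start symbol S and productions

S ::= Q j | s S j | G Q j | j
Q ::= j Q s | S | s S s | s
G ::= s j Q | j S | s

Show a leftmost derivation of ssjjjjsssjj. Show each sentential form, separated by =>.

S => sSj   [S ::= s S j]
sSj => sGQjj   [S ::= G Q j]
sGQjj => ssQjj   [G ::= s]
ssQjj => ssjQsjj   [Q ::= j Q s]
ssjQsjj => ssjjQssjj   [Q ::= j Q s]
ssjjQssjj => ssjjjQsssjj   [Q ::= j Q s]
ssjjjQsssjj => ssjjjSsssjj   [Q ::= S]
ssjjjSsssjj => ssjjjjsssjj   [S ::= j]

S => sSj => sGQjj => ssQjj => ssjQsjj => ssjjQssjj => ssjjjQsssjj => ssjjjSsssjj => ssjjjjsssjj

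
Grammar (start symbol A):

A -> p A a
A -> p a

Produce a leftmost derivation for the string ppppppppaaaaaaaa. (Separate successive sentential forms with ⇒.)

A ⇒ pAa ⇒ ppAaa ⇒ pppAaaa ⇒ ppppAaaaa ⇒ pppppAaaaaa ⇒ ppppppAaaaaaa ⇒ pppppppAaaaaaaa ⇒ ppppppppaaaaaaaa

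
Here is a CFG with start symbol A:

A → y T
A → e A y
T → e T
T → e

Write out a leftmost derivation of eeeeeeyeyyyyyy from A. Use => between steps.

A => eAy   [A → e A y]
eAy => eeAyy   [A → e A y]
eeAyy => eeeAyyy   [A → e A y]
eeeAyyy => eeeeAyyyy   [A → e A y]
eeeeAyyyy => eeeeeAyyyyy   [A → e A y]
eeeeeAyyyyy => eeeeeeAyyyyyy   [A → e A y]
eeeeeeAyyyyyy => eeeeeeyTyyyyyy   [A → y T]
eeeeeeyTyyyyyy => eeeeeeyeyyyyyy   [T → e]

A=>eAy=>eeAyy=>eeeAyyy=>eeeeAyyyy=>eeeeeAyyyyy=>eeeeeeAyyyyyy=>eeeeeeyTyyyyyy=>eeeeeeyeyyyyyy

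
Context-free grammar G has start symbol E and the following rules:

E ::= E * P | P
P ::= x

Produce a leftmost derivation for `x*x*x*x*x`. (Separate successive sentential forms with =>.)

E=>E*P=>E*P*P=>E*P*P*P=>E*P*P*P*P=>P*P*P*P*P=>x*P*P*P*P=>x*x*P*P*P=>x*x*x*P*P=>x*x*x*x*P=>x*x*x*x*x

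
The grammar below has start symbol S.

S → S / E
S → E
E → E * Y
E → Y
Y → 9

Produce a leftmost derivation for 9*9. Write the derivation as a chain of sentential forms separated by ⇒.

S⇒E⇒E*Y⇒Y*Y⇒9*Y⇒9*9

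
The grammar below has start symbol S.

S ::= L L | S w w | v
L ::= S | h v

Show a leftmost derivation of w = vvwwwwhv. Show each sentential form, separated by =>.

S => LL   [S ::= L L]
LL => SL   [L ::= S]
SL => LLL   [S ::= L L]
LLL => SLL   [L ::= S]
SLL => vLL   [S ::= v]
vLL => vSL   [L ::= S]
vSL => vSwwL   [S ::= S w w]
vSwwL => vSwwwwL   [S ::= S w w]
vSwwwwL => vvwwwwL   [S ::= v]
vvwwwwL => vvwwwwhv   [L ::= h v]

S => LL => SL => LLL => SLL => vLL => vSL => vSwwL => vSwwwwL => vvwwwwL => vvwwwwhv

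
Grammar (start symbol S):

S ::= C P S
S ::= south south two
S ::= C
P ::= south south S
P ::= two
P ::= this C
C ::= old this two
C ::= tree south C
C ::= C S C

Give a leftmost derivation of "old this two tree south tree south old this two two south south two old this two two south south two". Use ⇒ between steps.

S ⇒ C P S   [S ::= C P S]
C P S ⇒ C S C P S   [C ::= C S C]
C S C P S ⇒ old this two S C P S   [C ::= old this two]
old this two S C P S ⇒ old this two C P S C P S   [S ::= C P S]
old this two C P S C P S ⇒ old this two tree south C P S C P S   [C ::= tree south C]
old this two tree south C P S C P S ⇒ old this two tree south tree south C P S C P S   [C ::= tree south C]
old this two tree south tree south C P S C P S ⇒ old this two tree south tree south old this two P S C P S   [C ::= old this two]
old this two tree south tree south old this two P S C P S ⇒ old this two tree south tree south old this two two S C P S   [P ::= two]
old this two tree south tree south old this two two S C P S ⇒ old this two tree south tree south old this two two south south two C P S   [S ::= south south two]
old this two tree south tree south old this two two south south two C P S ⇒ old this two tree south tree south old this two two south south two old this two P S   [C ::= old this two]
old this two tree south tree south old this two two south south two old this two P S ⇒ old this two tree south tree south old this two two south south two old this two two S   [P ::= two]
old this two tree south tree south old this two two south south two old this two two S ⇒ old this two tree south tree south old this two two south south two old this two two south south two   [S ::= south south two]

S ⇒ C P S ⇒ C S C P S ⇒ old this two S C P S ⇒ old this two C P S C P S ⇒ old this two tree south C P S C P S ⇒ old this two tree south tree south C P S C P S ⇒ old this two tree south tree south old this two P S C P S ⇒ old this two tree south tree south old this two two S C P S ⇒ old this two tree south tree south old this two two south south two C P S ⇒ old this two tree south tree south old this two two south south two old this two P S ⇒ old this two tree south tree south old this two two south south two old this two two S ⇒ old this two tree south tree south old this two two south south two old this two two south south two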